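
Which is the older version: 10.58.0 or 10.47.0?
10.47.0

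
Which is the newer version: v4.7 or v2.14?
v4.7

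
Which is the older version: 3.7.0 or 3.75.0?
3.7.0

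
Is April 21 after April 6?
Yes. Day 21 comes after day 6 in April — this is a date comparison, not a decimal one (the decimal 4.21 would be smaller than 4.6).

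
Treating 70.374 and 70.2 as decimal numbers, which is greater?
70.374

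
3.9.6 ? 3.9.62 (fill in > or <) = <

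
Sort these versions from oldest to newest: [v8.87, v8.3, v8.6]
[v8.3, v8.6, v8.87]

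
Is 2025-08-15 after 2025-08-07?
Yes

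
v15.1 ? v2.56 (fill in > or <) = >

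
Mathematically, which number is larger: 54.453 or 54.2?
54.453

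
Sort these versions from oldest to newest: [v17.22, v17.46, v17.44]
[v17.22, v17.44, v17.46]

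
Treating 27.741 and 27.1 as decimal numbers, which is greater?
27.741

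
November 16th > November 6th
True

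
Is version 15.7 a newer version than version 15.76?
No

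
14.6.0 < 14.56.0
True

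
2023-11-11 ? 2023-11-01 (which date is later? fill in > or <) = >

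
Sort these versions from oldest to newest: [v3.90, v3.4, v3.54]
[v3.4, v3.54, v3.90]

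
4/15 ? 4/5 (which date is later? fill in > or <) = >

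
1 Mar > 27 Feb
True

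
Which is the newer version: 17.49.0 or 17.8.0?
17.49.0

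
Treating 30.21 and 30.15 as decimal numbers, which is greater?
30.21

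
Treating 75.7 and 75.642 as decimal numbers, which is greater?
75.7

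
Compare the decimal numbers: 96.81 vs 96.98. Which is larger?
96.98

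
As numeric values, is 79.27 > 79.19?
True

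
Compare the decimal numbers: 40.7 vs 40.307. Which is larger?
40.7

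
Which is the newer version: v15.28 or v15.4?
v15.28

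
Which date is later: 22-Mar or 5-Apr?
5-Apr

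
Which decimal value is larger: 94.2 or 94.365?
94.365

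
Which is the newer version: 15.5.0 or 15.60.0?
15.60.0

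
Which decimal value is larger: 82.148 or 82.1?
82.148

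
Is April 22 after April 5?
Yes. Day 22 comes after day 5 in April — this is a date comparison, not a decimal one (the decimal 4.22 would be smaller than 4.5).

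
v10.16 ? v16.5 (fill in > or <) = <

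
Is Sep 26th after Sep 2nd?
Yes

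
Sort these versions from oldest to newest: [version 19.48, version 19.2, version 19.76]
[version 19.2, version 19.48, version 19.76]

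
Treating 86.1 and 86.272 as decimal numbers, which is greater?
86.272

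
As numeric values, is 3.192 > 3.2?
False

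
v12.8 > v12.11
False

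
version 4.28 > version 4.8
True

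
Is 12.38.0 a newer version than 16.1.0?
No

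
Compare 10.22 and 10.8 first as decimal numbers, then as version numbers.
As decimals: 10.22 < 10.8. As versions: v10.22 > v10.8 (minor version 22 > 8).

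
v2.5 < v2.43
True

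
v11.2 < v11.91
True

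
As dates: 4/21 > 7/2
False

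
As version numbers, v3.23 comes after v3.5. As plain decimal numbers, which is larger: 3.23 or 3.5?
3.5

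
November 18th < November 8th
False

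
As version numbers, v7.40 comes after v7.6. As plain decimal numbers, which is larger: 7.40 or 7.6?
7.6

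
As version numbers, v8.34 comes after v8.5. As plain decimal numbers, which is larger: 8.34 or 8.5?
8.5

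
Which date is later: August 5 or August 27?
August 27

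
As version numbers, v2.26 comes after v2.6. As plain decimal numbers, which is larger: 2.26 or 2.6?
2.6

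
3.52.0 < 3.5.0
False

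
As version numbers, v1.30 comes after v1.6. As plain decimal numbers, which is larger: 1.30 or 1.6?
1.6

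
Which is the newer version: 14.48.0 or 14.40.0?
14.48.0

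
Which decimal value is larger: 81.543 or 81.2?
81.543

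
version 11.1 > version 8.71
True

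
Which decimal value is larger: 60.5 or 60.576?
60.576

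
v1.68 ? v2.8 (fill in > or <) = <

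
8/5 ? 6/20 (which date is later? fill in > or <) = >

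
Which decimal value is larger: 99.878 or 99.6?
99.878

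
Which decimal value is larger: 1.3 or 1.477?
1.477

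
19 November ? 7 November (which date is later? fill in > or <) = >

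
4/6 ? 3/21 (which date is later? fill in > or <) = >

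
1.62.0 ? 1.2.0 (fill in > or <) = >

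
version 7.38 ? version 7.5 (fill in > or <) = >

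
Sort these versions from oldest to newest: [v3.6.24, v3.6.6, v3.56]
[v3.6.6, v3.6.24, v3.56]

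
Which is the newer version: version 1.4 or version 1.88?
version 1.88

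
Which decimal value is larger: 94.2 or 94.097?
94.2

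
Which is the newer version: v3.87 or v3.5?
v3.87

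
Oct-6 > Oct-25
False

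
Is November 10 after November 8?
Yes. Day 10 comes after day 8 in November — this is a date comparison, not a decimal one (the decimal 11.10 would be smaller than 11.8).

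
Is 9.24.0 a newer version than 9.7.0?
Yes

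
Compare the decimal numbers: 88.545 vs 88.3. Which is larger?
88.545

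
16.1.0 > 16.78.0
False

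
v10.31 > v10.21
True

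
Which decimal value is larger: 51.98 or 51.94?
51.98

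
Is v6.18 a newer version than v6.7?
Yes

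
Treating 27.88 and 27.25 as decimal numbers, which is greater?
27.88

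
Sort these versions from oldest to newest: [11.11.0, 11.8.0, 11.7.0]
[11.7.0, 11.8.0, 11.11.0]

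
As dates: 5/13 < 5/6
False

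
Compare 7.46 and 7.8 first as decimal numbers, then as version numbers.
As decimals: 7.46 < 7.8. As versions: v7.46 > v7.8 (minor version 46 > 8).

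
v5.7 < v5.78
True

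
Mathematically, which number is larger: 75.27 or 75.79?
75.79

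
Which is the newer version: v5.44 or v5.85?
v5.85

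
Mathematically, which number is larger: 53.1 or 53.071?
53.1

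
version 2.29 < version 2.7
False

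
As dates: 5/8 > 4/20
True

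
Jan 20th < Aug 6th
True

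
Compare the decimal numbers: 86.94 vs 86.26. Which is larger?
86.94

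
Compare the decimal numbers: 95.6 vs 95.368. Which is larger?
95.6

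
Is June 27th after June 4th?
Yes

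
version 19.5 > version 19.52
False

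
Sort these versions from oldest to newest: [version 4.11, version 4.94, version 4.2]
[version 4.2, version 4.11, version 4.94]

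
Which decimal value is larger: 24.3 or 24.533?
24.533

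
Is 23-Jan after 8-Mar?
No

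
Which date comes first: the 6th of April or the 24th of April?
the 6th of April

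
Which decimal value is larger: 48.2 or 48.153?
48.2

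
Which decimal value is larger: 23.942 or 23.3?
23.942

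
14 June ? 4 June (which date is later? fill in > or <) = >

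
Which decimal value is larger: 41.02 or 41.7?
41.7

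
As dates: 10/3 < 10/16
True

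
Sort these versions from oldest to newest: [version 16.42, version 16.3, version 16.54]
[version 16.3, version 16.42, version 16.54]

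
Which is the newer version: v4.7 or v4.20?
v4.20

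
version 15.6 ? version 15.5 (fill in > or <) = >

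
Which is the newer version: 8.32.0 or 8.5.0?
8.32.0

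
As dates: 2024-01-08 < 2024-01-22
True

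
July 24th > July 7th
True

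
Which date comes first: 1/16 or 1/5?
1/5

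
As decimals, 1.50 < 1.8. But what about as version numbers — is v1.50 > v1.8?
True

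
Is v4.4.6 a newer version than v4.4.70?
No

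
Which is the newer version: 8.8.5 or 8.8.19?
8.8.19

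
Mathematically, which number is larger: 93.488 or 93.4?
93.488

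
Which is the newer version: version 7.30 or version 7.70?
version 7.70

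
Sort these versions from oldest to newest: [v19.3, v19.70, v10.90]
[v10.90, v19.3, v19.70]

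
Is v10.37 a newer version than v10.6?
Yes. Version numbers are compared segment by segment as integers, not as decimals: minor version 37 > 6, so v10.37 > v10.6 (even though the decimal 10.37 < 10.6).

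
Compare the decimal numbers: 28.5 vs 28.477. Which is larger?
28.5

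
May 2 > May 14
False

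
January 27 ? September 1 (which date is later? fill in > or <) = <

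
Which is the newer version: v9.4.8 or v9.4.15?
v9.4.15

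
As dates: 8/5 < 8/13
True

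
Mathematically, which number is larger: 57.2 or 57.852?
57.852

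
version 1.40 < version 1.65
True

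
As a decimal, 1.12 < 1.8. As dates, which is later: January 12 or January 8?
January 12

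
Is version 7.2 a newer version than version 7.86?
No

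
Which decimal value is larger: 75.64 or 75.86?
75.86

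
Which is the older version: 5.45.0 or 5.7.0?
5.7.0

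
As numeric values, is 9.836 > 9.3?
True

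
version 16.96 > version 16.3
True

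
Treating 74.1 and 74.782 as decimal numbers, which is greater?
74.782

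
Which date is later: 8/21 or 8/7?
8/21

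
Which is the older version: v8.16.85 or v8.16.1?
v8.16.1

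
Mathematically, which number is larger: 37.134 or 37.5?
37.5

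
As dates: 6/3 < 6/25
True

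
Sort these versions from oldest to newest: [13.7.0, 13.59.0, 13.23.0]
[13.7.0, 13.23.0, 13.59.0]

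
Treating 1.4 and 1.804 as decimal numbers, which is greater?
1.804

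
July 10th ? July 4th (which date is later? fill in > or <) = >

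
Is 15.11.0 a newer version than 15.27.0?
No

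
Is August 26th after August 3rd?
Yes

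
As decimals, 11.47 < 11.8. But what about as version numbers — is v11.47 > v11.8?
True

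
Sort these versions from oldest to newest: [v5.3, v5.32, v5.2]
[v5.2, v5.3, v5.32]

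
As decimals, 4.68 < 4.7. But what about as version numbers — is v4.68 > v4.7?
True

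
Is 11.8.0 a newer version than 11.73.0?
No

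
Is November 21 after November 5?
Yes. Day 21 comes after day 5 in November — this is a date comparison, not a decimal one (the decimal 11.21 would be smaller than 11.5).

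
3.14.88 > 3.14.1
True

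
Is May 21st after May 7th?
Yes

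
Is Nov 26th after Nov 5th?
Yes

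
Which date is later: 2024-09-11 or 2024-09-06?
2024-09-11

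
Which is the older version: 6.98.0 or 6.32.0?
6.32.0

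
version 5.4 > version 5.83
False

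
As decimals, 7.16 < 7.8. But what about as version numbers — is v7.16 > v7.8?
True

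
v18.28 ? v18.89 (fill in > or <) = <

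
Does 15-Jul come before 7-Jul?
No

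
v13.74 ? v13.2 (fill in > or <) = >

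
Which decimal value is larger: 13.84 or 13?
13.84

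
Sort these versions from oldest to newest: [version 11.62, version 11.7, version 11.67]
[version 11.7, version 11.62, version 11.67]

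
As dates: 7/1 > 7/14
False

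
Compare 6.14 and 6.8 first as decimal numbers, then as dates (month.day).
As decimals: 6.14 < 6.8. As dates: 6/14 is later than 6/8 (day 14 > day 8).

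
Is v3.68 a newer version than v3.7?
Yes. Version numbers are compared segment by segment as integers, not as decimals: minor version 68 > 7, so v3.68 > v3.7 (even though the decimal 3.68 < 3.7).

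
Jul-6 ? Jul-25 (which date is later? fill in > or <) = <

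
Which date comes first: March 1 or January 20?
January 20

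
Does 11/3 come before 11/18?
Yes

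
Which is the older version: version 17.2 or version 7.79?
version 7.79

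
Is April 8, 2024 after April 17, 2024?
No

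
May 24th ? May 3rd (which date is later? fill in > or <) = >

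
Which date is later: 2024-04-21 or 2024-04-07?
2024-04-21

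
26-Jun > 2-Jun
True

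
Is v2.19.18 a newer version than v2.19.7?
Yes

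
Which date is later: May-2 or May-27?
May-27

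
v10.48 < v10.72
True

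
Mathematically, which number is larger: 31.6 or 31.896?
31.896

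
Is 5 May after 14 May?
No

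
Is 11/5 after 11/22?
No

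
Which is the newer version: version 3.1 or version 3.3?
version 3.3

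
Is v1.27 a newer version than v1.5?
Yes. Version numbers are compared segment by segment as integers, not as decimals: minor version 27 > 5, so v1.27 > v1.5 (even though the decimal 1.27 < 1.5).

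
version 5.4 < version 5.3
False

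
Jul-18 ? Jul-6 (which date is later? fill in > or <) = >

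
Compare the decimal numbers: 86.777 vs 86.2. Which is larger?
86.777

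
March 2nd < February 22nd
False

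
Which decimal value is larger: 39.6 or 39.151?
39.6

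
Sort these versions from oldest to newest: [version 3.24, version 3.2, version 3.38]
[version 3.2, version 3.24, version 3.38]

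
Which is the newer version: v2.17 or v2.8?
v2.17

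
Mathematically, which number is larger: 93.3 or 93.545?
93.545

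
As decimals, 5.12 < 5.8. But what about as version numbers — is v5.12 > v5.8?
True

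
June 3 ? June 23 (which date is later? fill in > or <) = <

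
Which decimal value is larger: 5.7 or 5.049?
5.7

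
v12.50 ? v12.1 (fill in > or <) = >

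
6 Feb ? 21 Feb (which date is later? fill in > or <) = <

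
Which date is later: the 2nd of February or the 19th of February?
the 19th of February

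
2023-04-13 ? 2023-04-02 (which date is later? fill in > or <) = >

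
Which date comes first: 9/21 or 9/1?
9/1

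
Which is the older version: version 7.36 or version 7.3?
version 7.3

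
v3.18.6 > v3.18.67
False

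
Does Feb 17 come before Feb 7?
No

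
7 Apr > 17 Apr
False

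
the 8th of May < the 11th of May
True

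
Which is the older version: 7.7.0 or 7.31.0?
7.7.0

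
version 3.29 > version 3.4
True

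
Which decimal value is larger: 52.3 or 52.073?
52.3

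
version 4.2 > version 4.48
False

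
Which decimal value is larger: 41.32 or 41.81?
41.81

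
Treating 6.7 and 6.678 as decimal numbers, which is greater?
6.7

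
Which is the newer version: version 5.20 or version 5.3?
version 5.20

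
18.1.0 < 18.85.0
True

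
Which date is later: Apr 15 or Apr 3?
Apr 15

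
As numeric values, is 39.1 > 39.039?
True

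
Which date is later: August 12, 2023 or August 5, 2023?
August 12, 2023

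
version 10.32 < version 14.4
True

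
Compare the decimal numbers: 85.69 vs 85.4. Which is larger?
85.69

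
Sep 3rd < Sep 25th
True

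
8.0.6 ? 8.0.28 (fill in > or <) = <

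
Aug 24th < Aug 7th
False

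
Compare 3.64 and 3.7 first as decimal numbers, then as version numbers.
As decimals: 3.64 < 3.7. As versions: v3.64 > v3.7 (minor version 64 > 7).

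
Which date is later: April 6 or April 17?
April 17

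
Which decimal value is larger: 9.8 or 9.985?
9.985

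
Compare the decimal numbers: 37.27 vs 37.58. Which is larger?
37.58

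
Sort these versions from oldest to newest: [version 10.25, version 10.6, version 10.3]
[version 10.3, version 10.6, version 10.25]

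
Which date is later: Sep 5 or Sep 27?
Sep 27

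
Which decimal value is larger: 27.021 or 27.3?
27.3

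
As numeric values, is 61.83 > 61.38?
True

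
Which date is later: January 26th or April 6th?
April 6th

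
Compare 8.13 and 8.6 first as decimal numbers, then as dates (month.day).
As decimals: 8.13 < 8.6. As dates: 8/13 is later than 8/6 (day 13 > day 6).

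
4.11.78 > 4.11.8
True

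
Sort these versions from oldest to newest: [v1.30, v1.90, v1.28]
[v1.28, v1.30, v1.90]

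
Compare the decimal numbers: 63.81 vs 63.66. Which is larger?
63.81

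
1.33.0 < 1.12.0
False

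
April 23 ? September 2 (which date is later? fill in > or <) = <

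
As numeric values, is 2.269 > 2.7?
False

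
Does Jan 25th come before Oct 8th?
Yes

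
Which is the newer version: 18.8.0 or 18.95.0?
18.95.0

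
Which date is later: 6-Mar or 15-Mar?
15-Mar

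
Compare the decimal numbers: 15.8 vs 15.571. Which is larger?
15.8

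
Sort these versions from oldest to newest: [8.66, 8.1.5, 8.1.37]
[8.1.5, 8.1.37, 8.66]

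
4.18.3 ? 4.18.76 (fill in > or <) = <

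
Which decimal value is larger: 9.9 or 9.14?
9.9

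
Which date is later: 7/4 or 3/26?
7/4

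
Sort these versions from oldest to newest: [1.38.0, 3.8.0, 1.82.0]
[1.38.0, 1.82.0, 3.8.0]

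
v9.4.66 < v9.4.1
False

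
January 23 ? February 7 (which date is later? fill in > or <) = <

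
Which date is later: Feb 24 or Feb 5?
Feb 24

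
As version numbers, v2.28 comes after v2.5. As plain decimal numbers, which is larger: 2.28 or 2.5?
2.5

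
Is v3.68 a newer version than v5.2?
No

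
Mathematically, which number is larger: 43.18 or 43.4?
43.4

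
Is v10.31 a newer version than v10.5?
Yes. Version numbers are compared segment by segment as integers, not as decimals: minor version 31 > 5, so v10.31 > v10.5 (even though the decimal 10.31 < 10.5).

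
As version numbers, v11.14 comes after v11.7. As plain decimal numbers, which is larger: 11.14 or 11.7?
11.7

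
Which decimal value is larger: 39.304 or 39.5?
39.5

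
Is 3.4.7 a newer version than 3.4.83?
No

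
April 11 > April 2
True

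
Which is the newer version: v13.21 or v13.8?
v13.21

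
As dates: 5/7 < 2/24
False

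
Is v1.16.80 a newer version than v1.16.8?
Yes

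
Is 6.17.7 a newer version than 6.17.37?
No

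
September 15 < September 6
False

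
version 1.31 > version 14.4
False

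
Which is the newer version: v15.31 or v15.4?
v15.31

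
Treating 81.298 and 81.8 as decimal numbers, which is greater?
81.8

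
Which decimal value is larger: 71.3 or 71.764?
71.764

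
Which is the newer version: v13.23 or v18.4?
v18.4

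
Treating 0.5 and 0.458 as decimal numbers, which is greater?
0.5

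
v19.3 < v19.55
True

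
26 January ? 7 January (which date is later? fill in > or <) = >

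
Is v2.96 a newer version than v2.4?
Yes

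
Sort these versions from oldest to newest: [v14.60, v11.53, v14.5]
[v11.53, v14.5, v14.60]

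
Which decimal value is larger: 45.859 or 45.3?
45.859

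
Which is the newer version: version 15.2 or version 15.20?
version 15.20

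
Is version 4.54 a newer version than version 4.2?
Yes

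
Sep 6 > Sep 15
False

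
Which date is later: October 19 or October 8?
October 19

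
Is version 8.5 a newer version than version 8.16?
No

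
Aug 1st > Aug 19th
False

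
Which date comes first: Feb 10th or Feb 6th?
Feb 6th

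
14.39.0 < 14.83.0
True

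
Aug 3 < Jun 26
False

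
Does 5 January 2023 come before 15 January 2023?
Yes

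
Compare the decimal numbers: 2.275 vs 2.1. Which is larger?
2.275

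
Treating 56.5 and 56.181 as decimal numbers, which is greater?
56.5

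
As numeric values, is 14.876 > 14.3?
True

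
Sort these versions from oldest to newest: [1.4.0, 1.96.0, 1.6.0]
[1.4.0, 1.6.0, 1.96.0]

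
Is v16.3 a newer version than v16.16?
No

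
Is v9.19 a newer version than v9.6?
Yes. Version numbers are compared segment by segment as integers, not as decimals: minor version 19 > 6, so v9.19 > v9.6 (even though the decimal 9.19 < 9.6).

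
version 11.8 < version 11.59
True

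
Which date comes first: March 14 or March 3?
March 3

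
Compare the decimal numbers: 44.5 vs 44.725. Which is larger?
44.725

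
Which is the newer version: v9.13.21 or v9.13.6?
v9.13.21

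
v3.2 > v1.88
True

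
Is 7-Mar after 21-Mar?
No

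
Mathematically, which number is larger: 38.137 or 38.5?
38.5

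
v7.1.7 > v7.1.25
False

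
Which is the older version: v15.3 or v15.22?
v15.3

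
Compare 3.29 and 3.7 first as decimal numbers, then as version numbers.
As decimals: 3.29 < 3.7. As versions: v3.29 > v3.7 (minor version 29 > 7).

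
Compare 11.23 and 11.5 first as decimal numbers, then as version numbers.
As decimals: 11.23 < 11.5. As versions: v11.23 > v11.5 (minor version 23 > 5).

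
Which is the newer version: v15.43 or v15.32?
v15.43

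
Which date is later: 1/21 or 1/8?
1/21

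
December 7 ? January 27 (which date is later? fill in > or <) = >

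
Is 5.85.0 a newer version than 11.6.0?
No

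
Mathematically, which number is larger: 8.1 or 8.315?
8.315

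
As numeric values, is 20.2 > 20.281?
False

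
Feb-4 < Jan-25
False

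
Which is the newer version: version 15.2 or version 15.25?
version 15.25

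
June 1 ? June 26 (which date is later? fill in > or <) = <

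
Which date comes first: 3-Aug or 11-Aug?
3-Aug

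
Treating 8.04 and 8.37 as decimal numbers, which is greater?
8.37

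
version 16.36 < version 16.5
False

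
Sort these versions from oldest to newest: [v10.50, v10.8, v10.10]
[v10.8, v10.10, v10.50]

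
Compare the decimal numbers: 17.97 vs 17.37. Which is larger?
17.97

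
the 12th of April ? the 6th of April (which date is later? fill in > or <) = >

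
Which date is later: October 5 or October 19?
October 19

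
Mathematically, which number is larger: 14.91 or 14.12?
14.91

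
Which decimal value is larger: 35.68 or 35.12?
35.68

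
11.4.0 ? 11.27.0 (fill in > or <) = <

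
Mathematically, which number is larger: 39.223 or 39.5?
39.5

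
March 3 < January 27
False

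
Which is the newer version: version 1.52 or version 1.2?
version 1.52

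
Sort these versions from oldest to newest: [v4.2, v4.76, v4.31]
[v4.2, v4.31, v4.76]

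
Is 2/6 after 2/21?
No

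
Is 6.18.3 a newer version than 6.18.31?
No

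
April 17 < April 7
False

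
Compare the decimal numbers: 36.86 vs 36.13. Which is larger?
36.86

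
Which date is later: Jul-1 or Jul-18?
Jul-18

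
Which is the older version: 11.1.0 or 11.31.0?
11.1.0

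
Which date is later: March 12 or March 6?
March 12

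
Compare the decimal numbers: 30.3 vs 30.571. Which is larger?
30.571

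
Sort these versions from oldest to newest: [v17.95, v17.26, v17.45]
[v17.26, v17.45, v17.95]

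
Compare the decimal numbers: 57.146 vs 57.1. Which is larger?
57.146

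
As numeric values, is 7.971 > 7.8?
True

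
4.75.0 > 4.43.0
True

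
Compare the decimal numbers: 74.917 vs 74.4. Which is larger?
74.917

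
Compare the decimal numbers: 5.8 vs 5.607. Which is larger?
5.8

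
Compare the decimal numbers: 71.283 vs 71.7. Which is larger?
71.7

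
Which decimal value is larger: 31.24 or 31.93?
31.93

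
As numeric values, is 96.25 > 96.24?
True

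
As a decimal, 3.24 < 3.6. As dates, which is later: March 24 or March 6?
March 24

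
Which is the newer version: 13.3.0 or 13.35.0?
13.35.0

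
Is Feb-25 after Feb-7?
Yes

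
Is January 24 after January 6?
Yes. Day 24 comes after day 6 in January — this is a date comparison, not a decimal one (the decimal 1.24 would be smaller than 1.6).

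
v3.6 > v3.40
False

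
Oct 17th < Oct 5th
False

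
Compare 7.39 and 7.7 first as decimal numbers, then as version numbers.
As decimals: 7.39 < 7.7. As versions: v7.39 > v7.7 (minor version 39 > 7).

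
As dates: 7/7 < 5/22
False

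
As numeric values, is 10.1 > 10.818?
False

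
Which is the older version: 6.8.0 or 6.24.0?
6.8.0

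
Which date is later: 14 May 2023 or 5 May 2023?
14 May 2023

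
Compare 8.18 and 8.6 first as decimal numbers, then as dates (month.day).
As decimals: 8.18 < 8.6. As dates: 8/18 is later than 8/6 (day 18 > day 6).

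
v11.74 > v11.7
True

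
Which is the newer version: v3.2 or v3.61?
v3.61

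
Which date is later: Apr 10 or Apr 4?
Apr 10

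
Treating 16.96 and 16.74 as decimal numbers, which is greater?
16.96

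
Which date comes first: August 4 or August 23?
August 4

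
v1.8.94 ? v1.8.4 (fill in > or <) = >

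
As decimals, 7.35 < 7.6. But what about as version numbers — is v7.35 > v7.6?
True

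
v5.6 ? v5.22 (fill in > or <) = <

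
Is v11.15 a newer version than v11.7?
Yes. Version numbers are compared segment by segment as integers, not as decimals: minor version 15 > 7, so v11.15 > v11.7 (even though the decimal 11.15 < 11.7).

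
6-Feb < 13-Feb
True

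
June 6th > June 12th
False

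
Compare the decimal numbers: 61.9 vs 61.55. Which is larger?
61.9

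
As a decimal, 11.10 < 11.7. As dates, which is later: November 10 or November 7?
November 10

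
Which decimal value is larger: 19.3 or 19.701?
19.701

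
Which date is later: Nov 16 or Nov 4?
Nov 16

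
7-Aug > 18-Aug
False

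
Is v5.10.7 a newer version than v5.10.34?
No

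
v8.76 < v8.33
False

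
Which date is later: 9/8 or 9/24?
9/24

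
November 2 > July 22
True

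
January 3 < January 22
True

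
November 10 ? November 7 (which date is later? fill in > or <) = >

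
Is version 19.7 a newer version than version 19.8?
No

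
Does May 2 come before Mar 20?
No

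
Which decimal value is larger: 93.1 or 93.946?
93.946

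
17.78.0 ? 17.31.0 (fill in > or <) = >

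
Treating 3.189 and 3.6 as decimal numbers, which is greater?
3.6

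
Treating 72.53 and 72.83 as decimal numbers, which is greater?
72.83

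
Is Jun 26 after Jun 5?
Yes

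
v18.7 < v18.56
True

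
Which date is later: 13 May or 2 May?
13 May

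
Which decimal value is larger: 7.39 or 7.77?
7.77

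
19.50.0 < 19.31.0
False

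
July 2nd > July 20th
False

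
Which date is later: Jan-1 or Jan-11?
Jan-11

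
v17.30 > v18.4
False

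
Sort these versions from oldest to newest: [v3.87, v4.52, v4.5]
[v3.87, v4.5, v4.52]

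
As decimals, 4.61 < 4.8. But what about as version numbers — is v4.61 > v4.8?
True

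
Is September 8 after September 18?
No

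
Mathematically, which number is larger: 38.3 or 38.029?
38.3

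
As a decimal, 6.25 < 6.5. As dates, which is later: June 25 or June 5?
June 25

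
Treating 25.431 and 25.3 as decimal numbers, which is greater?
25.431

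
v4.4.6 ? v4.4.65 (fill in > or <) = <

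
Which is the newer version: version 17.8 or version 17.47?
version 17.47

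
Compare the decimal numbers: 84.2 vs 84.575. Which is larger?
84.575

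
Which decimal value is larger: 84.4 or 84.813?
84.813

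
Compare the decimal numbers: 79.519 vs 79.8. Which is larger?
79.8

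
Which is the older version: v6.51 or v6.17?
v6.17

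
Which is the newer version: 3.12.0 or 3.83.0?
3.83.0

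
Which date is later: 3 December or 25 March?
3 December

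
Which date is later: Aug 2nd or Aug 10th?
Aug 10th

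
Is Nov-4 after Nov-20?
No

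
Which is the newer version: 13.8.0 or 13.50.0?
13.50.0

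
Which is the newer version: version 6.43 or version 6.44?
version 6.44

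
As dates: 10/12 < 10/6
False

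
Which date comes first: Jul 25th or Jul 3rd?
Jul 3rd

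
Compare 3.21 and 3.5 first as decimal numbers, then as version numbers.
As decimals: 3.21 < 3.5. As versions: v3.21 > v3.5 (minor version 21 > 5).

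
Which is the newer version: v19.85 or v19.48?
v19.85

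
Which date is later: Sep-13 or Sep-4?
Sep-13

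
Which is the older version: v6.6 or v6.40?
v6.6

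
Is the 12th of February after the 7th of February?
Yes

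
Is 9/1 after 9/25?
No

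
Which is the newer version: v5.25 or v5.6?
v5.25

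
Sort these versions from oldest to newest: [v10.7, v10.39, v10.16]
[v10.7, v10.16, v10.39]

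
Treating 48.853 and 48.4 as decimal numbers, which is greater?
48.853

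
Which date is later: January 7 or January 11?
January 11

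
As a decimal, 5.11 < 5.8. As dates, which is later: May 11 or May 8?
May 11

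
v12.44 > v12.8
True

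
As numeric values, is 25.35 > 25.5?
False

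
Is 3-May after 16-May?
No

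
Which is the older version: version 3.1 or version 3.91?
version 3.1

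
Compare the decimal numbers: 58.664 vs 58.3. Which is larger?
58.664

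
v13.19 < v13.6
False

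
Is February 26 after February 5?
Yes. Day 26 comes after day 5 in February — this is a date comparison, not a decimal one (the decimal 2.26 would be smaller than 2.5).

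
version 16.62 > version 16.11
True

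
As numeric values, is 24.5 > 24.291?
True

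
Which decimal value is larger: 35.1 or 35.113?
35.113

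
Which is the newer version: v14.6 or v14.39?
v14.39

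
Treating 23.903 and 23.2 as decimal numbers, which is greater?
23.903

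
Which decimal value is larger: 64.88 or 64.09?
64.88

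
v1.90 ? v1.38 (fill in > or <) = >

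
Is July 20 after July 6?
Yes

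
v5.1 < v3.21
False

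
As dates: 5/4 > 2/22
True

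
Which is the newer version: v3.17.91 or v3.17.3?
v3.17.91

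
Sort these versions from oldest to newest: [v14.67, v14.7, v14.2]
[v14.2, v14.7, v14.67]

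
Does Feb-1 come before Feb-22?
Yes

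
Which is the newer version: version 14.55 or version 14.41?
version 14.55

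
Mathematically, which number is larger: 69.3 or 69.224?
69.3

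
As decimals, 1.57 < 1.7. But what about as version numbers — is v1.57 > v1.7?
True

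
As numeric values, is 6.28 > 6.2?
True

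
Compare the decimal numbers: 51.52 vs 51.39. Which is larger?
51.52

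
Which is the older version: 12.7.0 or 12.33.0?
12.7.0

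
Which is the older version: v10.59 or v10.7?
v10.7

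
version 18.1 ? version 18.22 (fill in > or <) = <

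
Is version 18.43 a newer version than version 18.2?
Yes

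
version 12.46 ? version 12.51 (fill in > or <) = <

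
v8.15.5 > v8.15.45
False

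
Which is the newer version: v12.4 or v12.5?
v12.5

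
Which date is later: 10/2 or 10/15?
10/15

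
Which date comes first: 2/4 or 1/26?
1/26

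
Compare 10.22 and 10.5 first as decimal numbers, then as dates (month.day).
As decimals: 10.22 < 10.5. As dates: 10/22 is later than 10/5 (day 22 > day 5).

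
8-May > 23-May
False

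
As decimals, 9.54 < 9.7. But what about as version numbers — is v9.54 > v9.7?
True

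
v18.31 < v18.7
False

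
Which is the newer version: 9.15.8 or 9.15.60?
9.15.60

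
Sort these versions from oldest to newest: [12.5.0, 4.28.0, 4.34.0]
[4.28.0, 4.34.0, 12.5.0]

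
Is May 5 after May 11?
No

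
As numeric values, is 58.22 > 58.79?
False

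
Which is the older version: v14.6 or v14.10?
v14.6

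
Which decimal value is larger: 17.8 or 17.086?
17.8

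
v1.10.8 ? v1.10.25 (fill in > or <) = <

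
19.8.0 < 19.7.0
False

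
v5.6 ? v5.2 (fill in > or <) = >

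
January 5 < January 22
True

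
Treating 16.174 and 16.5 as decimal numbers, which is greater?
16.5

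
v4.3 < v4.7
True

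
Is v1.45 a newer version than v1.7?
Yes. Version numbers are compared segment by segment as integers, not as decimals: minor version 45 > 7, so v1.45 > v1.7 (even though the decimal 1.45 < 1.7).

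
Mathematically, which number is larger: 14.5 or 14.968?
14.968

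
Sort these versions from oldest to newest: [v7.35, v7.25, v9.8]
[v7.25, v7.35, v9.8]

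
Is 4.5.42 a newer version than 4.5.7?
Yes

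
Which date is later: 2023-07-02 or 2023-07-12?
2023-07-12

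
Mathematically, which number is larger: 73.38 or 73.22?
73.38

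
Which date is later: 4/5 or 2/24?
4/5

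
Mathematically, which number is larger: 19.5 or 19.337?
19.5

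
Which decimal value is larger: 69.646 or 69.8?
69.8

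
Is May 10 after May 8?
Yes. Day 10 comes after day 8 in May — this is a date comparison, not a decimal one (the decimal 5.10 would be smaller than 5.8).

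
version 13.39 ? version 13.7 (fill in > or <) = >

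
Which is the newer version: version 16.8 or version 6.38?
version 16.8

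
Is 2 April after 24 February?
Yes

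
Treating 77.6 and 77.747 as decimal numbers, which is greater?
77.747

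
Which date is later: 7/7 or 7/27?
7/27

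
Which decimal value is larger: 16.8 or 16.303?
16.8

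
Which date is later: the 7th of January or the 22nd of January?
the 22nd of January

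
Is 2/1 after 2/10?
No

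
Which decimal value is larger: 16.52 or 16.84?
16.84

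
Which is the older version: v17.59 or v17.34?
v17.34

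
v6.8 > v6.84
False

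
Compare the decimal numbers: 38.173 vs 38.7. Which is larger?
38.7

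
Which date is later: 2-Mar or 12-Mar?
12-Mar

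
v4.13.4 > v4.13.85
False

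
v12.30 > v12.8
True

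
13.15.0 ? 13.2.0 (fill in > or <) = >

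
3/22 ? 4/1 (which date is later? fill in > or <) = <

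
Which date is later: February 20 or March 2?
March 2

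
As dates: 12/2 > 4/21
True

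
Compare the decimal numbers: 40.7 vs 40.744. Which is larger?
40.744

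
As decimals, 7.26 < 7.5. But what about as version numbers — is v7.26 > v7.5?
True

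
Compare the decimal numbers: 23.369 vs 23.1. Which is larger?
23.369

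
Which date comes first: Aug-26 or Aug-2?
Aug-2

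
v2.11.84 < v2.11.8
False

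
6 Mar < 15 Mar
True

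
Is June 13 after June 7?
Yes. Day 13 comes after day 7 in June — this is a date comparison, not a decimal one (the decimal 6.13 would be smaller than 6.7).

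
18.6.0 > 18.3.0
True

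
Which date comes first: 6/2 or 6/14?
6/2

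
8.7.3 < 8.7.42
True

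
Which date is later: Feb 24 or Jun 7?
Jun 7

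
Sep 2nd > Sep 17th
False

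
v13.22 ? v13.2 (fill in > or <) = >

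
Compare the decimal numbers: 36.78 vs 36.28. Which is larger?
36.78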